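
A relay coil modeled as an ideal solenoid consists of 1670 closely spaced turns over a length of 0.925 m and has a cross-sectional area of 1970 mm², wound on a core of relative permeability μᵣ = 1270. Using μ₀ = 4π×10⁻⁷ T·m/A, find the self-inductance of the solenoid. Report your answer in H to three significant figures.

L ≈ 9.48 H

A = 1970 mm² = 1.970×10^-3 m².
For a long solenoid, L = μ₀μᵣN²A/ℓ.
L = (4π×10⁻⁷)(1270)(1670)²(1.970×10^-3)/(0.925 m) = 9.479 H.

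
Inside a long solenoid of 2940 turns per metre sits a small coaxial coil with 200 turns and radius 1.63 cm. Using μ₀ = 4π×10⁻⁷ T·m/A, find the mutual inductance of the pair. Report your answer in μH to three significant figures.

The outer solenoid produces a uniform field B₁ = μ₀n₁I₁ across the inner coil,
so the flux linkage is N₂Φ = N₂B₁A₂ = μ₀n₁N₂A₂·I₁, giving M = μ₀n₁N₂A₂.
A₂ = πr² = π(1.630×10^-2 m)² = 8.347×10^-4 m².
M = (4π×10⁻⁷)(2940)(200)(8.347×10^-4) = 6.168×10^-4 H.

M ≈ 617 μH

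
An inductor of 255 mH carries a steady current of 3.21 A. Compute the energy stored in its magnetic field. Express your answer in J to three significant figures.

U ≈ 1.31 J

Stored magnetic energy: U = ½LI².
U = ½(0.255 H)(3.21 A)² = 1.314 J.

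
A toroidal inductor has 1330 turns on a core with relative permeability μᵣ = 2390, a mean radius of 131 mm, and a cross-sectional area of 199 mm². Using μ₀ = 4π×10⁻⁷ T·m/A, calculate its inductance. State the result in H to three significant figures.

For a thin toroid, L = μ₀μᵣN²A/(2πR).
L = (4π×10⁻⁷)(2390)(1330)²(1.990×10^-4) / (2π×0.131 m) = 1.284 H.

L ≈ 1.28 H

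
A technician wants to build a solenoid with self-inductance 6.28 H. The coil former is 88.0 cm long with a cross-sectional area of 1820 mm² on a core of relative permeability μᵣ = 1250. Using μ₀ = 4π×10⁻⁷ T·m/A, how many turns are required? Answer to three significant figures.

A = 1820 mm² = 1.820×10^-3 m².
From L = μ₀μᵣN²A/ℓ, N = √(Lℓ / (μ₀μᵣA)).
N = √[(6.28)(0.88) / ((4π×10⁻⁷)(1250)×1.820×10^-3)] = √(1.933×10^6) ≈ 1390.4.

N ≈ 1390 turns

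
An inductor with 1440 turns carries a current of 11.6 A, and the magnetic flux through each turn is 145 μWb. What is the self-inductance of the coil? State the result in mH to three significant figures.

Self-inductance is defined by L = NΦ_B/I (flux linkage over current).
L = (1440)(1.450×10^-4 Wb)/(11.6 A) = 1.800×10^-2 H.

L ≈ 18.0 mH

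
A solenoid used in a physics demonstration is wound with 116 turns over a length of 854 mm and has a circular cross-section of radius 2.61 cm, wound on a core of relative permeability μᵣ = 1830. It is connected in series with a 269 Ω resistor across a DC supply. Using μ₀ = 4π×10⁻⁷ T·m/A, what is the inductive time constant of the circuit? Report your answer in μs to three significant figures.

A = πr² = π(2.610×10^-2 m)² = 2.140×10^-3 m².
L = μ₀μᵣN²A/ℓ = (4π×10⁻⁷)(1830)(116)²(2.140×10^-3)/(0.854) = 7.754×10^-2 H.
τ = L/R = (7.754×10^-2)/(269) = 2.883×10^-4 s.

τ ≈ 288 μs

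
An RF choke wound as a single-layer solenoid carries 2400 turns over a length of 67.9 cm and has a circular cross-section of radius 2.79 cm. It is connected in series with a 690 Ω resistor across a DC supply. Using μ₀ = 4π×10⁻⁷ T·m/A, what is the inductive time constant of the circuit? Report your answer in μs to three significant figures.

A = πr² = π(2.790×10^-2 m)² = 2.445×10^-3 m².
L = μ₀N²A/ℓ = (4π×10⁻⁷)(2400)²(2.445×10^-3)/(0.679) = 2.607×10^-2 H.
τ = L/R = (2.607×10^-2)/(690) = 3.778×10^-5 s.

τ ≈ 37.8 μs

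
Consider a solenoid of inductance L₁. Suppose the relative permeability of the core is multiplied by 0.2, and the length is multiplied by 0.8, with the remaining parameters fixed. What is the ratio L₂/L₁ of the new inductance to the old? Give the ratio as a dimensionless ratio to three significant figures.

For a solenoid, L ∝ μᵣN²A/ℓ.
L₂/L₁ = (0.2) × (0.8)^-1 = 0.250.

L₂/L₁ = 0.250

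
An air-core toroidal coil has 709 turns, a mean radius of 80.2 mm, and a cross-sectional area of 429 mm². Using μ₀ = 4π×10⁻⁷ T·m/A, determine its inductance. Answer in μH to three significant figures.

For a thin toroid, L = μ₀N²A/(2πR).
L = (4π×10⁻⁷)(709)²(4.290×10^-4) / (2π×8.020×10^-2 m) = 5.378×10^-4 H.

L ≈ 538 μH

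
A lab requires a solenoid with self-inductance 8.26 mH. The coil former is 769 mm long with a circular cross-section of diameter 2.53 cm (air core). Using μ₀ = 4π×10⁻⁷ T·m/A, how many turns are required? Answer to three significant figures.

N ≈ 3170 turns

A = π(d/2)² = π(1.265×10^-2 m)² = 5.027×10^-4 m².
From L = μ₀N²A/ℓ, N = √(Lℓ / (μ₀A)).
N = √[(8.260×10^-3)(0.769) / ((4π×10⁻⁷)×5.027×10^-4)] = √(1.005×10^7) ≈ 3170.9.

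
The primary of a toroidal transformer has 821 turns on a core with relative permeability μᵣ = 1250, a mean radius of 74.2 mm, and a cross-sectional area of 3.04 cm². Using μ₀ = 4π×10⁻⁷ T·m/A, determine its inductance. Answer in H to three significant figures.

L ≈ 0.690 H

For a thin toroid, L = μ₀μᵣN²A/(2πR).
L = (4π×10⁻⁷)(1250)(821)²(3.040×10^-4) / (2π×7.420×10^-2 m) = 0.6904 H.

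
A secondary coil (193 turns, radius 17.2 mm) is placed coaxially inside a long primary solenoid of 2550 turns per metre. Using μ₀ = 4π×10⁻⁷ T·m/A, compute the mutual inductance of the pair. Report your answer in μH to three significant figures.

The outer solenoid produces a uniform field B₁ = μ₀n₁I₁ across the inner coil,
so the flux linkage is N₂Φ = N₂B₁A₂ = μ₀n₁N₂A₂·I₁, giving M = μ₀n₁N₂A₂.
A₂ = πr² = π(1.720×10^-2 m)² = 9.294×10^-4 m².
M = (4π×10⁻⁷)(2550)(193)(9.294×10^-4) = 5.748×10^-4 H.

M ≈ 575 μH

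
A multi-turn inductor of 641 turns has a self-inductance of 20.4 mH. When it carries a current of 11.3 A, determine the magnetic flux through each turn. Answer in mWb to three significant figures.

Φ_B ≈ 0.360 mWb

From L = NΦ_B/I, the flux per turn is Φ_B = LI/N.
Φ_B = (2.040×10^-2 H)(11.3 A)/641 = 3.596×10^-4 Wb.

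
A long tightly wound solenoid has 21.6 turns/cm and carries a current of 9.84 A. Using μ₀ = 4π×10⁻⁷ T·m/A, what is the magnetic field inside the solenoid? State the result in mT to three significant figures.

Inside a long solenoid, B = μ₀nI.
B = (4π×10⁻⁷)(2.160×10^3 m⁻¹)(9.84 A) = 2.671×10^-2 T.

B ≈ 26.7 mT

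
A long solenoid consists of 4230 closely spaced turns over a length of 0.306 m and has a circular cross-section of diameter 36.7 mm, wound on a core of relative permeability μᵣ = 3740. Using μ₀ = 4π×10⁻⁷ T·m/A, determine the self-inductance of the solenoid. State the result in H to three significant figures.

A = π(d/2)² = π(1.835×10^-2 m)² = 1.058×10^-3 m².
For a long solenoid, L = μ₀μᵣN²A/ℓ.
L = (4π×10⁻⁷)(3740)(4230)²(1.058×10^-3)/(0.306 m) = 290.7 H.

L ≈ 291 H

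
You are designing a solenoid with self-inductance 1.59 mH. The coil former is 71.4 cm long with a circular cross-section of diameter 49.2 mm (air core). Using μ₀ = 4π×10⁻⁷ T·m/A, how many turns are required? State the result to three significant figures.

N ≈ 689 turns

A = π(d/2)² = π(2.460×10^-2 m)² = 1.901×10^-3 m².
From L = μ₀N²A/ℓ, N = √(Lℓ / (μ₀A)).
N = √[(1.590×10^-3)(0.714) / ((4π×10⁻⁷)×1.901×10^-3)] = √(4.752×10^5) ≈ 689.3.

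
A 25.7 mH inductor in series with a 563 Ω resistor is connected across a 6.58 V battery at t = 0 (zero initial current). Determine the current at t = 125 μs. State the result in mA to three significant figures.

τ = L/R = 2.570×10^-2/563 = 4.5648×10^-5 s; final current I_∞ = ε/R = 6.58/563 = 1.169×10^-2 A.
I(t) = I_∞(1 − e^(−t/τ)) with t/τ = 2.738.
I = (1.169×10^-2)(1 − e^(−2.738)) = 1.093×10^-2 A.

I ≈ 10.9 mA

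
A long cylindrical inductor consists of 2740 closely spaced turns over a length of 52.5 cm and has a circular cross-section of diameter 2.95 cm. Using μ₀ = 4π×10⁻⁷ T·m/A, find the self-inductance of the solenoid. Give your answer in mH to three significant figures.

L ≈ 12.3 mH

A = π(d/2)² = π(1.475×10^-2 m)² = 6.8349×10^-4 m².
For a long solenoid, L = μ₀N²A/ℓ.
L = (4π×10⁻⁷)(2740)²(6.8349×10^-4)/(0.525 m) = 1.228×10^-2 H.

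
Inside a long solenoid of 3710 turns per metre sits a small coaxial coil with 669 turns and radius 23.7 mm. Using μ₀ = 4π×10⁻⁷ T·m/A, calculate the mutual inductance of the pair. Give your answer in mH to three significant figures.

The outer solenoid produces a uniform field B₁ = μ₀n₁I₁ across the inner coil,
so the flux linkage is N₂Φ = N₂B₁A₂ = μ₀n₁N₂A₂·I₁, giving M = μ₀n₁N₂A₂.
A₂ = πr² = π(2.370×10^-2 m)² = 1.7646×10^-3 m².
M = (4π×10⁻⁷)(3710)(669)(1.7646×10^-3) = 5.504×10^-3 H.

M ≈ 5.50 mH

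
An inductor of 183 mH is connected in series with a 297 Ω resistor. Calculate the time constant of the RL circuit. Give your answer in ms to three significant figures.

τ = L/R = (0.183 H)/(297 Ω) = 6.162×10^-4 s.

τ ≈ 0.616 ms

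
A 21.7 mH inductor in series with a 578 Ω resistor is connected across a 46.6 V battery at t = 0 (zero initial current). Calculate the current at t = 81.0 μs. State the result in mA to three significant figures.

I ≈ 71.3 mA

τ = L/R = 2.170×10^-2/578 = 3.754×10^-5 s; final current I_∞ = ε/R = 46.6/578 = 8.062×10^-2 A.
I(t) = I_∞(1 − e^(−t/τ)) with t/τ = 2.158.
I = (8.062×10^-2)(1 − e^(−2.158)) = 7.130×10^-2 A.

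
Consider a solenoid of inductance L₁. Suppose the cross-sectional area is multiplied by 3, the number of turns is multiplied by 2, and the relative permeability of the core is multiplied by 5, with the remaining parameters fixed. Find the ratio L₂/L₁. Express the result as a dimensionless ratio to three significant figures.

L₂/L₁ = 60.0

For a solenoid, L ∝ μᵣN²A/ℓ.
L₂/L₁ = (3) × (2)^2 × (5) = 60.0.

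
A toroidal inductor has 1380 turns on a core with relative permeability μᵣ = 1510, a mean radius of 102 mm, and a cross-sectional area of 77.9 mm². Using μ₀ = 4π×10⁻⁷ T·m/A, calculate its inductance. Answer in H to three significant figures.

L ≈ 0.439 H

For a thin toroid, L = μ₀μᵣN²A/(2πR).
L = (4π×10⁻⁷)(1510)(1380)²(7.790×10^-5) / (2π×0.102 m) = 0.4392 H.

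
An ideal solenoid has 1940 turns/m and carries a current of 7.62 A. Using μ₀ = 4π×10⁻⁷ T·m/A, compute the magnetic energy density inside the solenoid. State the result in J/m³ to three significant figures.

B = μ₀nI = (4π×10⁻⁷)(1.940×10^3)(7.62) = 1.858×10^-2 T.
u = B²/(2μ₀) = (1.858×10^-2)²/(2×4π×10⁻⁷) = 137.3 J/m³.

u ≈ 137 J/m³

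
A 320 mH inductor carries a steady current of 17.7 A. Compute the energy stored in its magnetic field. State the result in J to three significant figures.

U ≈ 50.1 J

Stored magnetic energy: U = ½LI².
U = ½(0.32 H)(17.7 A)² = 50.13 J.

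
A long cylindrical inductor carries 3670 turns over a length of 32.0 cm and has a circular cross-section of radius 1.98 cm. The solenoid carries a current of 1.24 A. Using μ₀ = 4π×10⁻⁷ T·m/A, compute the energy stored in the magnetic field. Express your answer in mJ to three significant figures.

A = πr² = π(1.980×10^-2 m)² = 1.232×10^-3 m².
L = μ₀N²A/ℓ = (4π×10⁻⁷)(3670)²(1.232×10^-3)/(0.32) = 6.514×10^-2 H.
U = ½LI² = ½(6.514×10^-2)(1.24)² = 5.008×10^-2 J.

U ≈ 50.1 mJ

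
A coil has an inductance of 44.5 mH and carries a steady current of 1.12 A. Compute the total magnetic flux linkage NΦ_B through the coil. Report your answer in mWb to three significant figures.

From L = NΦ_B/I, the flux linkage is NΦ_B = LI.
NΦ_B = (4.450×10^-2 H)(1.12 A) = 4.984×10^-2 Wb.

NΦ_B ≈ 49.8 mWb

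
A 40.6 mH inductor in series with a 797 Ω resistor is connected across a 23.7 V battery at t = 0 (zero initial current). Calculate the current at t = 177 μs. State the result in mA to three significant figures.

τ = L/R = 4.060×10^-2/797 = 5.094×10^-5 s; final current I_∞ = ε/R = 23.7/797 = 2.974×10^-2 A.
I(t) = I_∞(1 − e^(−t/τ)) with t/τ = 3.475.
I = (2.974×10^-2)(1 − e^(−3.475)) = 2.882×10^-2 A.

I ≈ 28.8 mA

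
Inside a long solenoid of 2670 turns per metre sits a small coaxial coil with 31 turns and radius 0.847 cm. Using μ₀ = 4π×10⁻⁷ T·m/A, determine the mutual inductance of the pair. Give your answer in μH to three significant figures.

The outer solenoid produces a uniform field B₁ = μ₀n₁I₁ across the inner coil,
so the flux linkage is N₂Φ = N₂B₁A₂ = μ₀n₁N₂A₂·I₁, giving M = μ₀n₁N₂A₂.
A₂ = πr² = π(8.470×10^-3 m)² = 2.254×10^-4 m².
M = (4π×10⁻⁷)(2670)(31)(2.254×10^-4) = 2.344×10^-5 H.

M ≈ 23.4 μH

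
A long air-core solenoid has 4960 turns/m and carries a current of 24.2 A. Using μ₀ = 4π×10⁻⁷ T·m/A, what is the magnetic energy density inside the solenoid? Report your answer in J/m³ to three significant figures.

u ≈ 9050 J/m³

B = μ₀nI = (4π×10⁻⁷)(4.960×10^3)(24.2) = 0.1508 T.
u = B²/(2μ₀) = (0.1508)²/(2×4π×10⁻⁷) = 9.053×10^3 J/m³.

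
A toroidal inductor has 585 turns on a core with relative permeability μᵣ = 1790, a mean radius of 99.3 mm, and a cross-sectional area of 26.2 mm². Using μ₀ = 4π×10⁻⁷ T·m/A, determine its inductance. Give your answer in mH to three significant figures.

For a thin toroid, L = μ₀μᵣN²A/(2πR).
L = (4π×10⁻⁷)(1790)(585)²(2.620×10^-5) / (2π×9.930×10^-2 m) = 3.233×10^-2 H.

L ≈ 32.3 mH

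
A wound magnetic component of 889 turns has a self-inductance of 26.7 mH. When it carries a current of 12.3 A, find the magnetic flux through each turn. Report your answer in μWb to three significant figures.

Φ_B ≈ 369 μWb

From L = NΦ_B/I, the flux per turn is Φ_B = LI/N.
Φ_B = (2.670×10^-2 H)(12.3 A)/889 = 3.694×10^-4 Wb.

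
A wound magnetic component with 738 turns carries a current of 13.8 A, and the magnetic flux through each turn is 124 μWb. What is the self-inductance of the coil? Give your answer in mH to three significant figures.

Self-inductance is defined by L = NΦ_B/I (flux linkage over current).
L = (738)(1.240×10^-4 Wb)/(13.8 A) = 6.631×10^-3 H.

L ≈ 6.63 mH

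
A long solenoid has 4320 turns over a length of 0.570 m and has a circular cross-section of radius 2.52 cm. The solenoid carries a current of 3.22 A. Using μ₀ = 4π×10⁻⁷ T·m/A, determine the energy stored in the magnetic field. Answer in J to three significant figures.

U ≈ 0.426 J

A = πr² = π(2.520×10^-2 m)² = 1.995×10^-3 m².
L = μ₀N²A/ℓ = (4π×10⁻⁷)(4320)²(1.995×10^-3)/(0.57) = 8.208×10^-2 H.
U = ½LI² = ½(8.208×10^-2)(3.22)² = 0.4255 J.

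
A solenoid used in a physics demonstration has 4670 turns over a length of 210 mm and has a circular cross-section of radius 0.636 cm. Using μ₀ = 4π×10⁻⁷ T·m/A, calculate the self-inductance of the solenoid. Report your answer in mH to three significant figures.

L ≈ 16.6 mH

A = πr² = π(6.360×10^-3 m)² = 1.271×10^-4 m².
For a long solenoid, L = μ₀N²A/ℓ.
L = (4π×10⁻⁷)(4670)²(1.271×10^-4)/(0.21 m) = 1.658×10^-2 H.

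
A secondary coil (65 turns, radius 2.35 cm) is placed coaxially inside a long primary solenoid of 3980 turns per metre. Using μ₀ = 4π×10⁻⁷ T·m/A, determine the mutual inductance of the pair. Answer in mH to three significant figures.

M ≈ 0.564 mH

The outer solenoid produces a uniform field B₁ = μ₀n₁I₁ across the inner coil,
so the flux linkage is N₂Φ = N₂B₁A₂ = μ₀n₁N₂A₂·I₁, giving M = μ₀n₁N₂A₂.
A₂ = πr² = π(2.350×10^-2 m)² = 1.7349×10^-3 m².
M = (4π×10⁻⁷)(3980)(65)(1.7349×10^-3) = 5.640×10^-4 H.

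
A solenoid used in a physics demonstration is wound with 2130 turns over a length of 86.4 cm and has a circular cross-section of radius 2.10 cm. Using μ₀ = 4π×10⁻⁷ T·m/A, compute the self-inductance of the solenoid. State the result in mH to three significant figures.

L ≈ 9.14 mH

A = πr² = π(2.100×10^-2 m)² = 1.385×10^-3 m².
For a long solenoid, L = μ₀N²A/ℓ.
L = (4π×10⁻⁷)(2130)²(1.385×10^-3)/(0.864 m) = 9.142×10^-3 H.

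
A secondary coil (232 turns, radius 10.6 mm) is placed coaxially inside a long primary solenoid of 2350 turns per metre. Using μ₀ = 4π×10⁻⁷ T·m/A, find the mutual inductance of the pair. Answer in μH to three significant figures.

M ≈ 242 μH

The outer solenoid produces a uniform field B₁ = μ₀n₁I₁ across the inner coil,
so the flux linkage is N₂Φ = N₂B₁A₂ = μ₀n₁N₂A₂·I₁, giving M = μ₀n₁N₂A₂.
A₂ = πr² = π(1.060×10^-2 m)² = 3.530×10^-4 m².
M = (4π×10⁻⁷)(2350)(232)(3.530×10^-4) = 2.418×10^-4 H.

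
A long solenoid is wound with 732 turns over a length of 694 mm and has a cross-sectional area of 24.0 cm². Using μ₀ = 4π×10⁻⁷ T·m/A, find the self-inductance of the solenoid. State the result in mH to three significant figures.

L ≈ 2.33 mH

A = 24.0 cm² = 2.400×10^-3 m².
For a long solenoid, L = μ₀N²A/ℓ.
L = (4π×10⁻⁷)(732)²(2.400×10^-3)/(0.694 m) = 2.329×10^-3 H.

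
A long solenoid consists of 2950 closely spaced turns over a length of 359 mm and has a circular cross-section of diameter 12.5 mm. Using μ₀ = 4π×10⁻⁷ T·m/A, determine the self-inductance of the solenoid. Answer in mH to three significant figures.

A = π(d/2)² = π(6.250×10^-3 m)² = 1.227×10^-4 m².
For a long solenoid, L = μ₀N²A/ℓ.
L = (4π×10⁻⁷)(2950)²(1.227×10^-4)/(0.359 m) = 3.738×10^-3 H.

L ≈ 3.74 mH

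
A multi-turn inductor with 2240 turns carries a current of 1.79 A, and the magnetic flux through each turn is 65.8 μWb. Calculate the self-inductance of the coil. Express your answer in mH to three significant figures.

L ≈ 82.3 mH

Self-inductance is defined by L = NΦ_B/I (flux linkage over current).
L = (2240)(6.580×10^-5 Wb)/(1.79 A) = 8.234×10^-2 H.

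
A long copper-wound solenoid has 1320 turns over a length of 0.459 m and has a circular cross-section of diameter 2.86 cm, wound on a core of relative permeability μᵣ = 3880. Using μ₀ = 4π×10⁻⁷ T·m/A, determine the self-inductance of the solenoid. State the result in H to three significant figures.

A = π(d/2)² = π(1.430×10^-2 m)² = 6.424×10^-4 m².
For a long solenoid, L = μ₀μᵣN²A/ℓ.
L = (4π×10⁻⁷)(3880)(1320)²(6.424×10^-4)/(0.459 m) = 11.89 H.

L ≈ 11.9 H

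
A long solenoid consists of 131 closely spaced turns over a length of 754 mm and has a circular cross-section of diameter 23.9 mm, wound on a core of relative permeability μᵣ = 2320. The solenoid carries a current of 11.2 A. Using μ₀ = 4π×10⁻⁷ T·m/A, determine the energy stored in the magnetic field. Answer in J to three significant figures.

A = π(d/2)² = π(1.195×10^-2 m)² = 4.486×10^-4 m².
L = μ₀μᵣN²A/ℓ = (4π×10⁻⁷)(2320)(131)²(4.486×10^-4)/(0.754) = 2.977×10^-2 H.
U = ½LI² = ½(2.977×10^-2)(11.2)² = 1.867 J.

U ≈ 1.87 J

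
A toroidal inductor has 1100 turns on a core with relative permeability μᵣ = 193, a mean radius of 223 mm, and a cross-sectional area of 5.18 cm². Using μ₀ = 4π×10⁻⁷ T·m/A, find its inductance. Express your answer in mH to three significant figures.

L ≈ 108 mH

For a thin toroid, L = μ₀μᵣN²A/(2πR).
L = (4π×10⁻⁷)(193)(1100)²(5.180×10^-4) / (2π×0.223 m) = 0.10849 H.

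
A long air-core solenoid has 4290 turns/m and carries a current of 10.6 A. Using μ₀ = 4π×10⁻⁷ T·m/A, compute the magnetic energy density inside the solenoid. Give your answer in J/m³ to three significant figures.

u ≈ 1300 J/m³

B = μ₀nI = (4π×10⁻⁷)(4.290×10^3)(10.6) = 5.714×10^-2 T.
u = B²/(2μ₀) = (5.714×10^-2)²/(2×4π×10⁻⁷) = 1.299×10^3 J/m³.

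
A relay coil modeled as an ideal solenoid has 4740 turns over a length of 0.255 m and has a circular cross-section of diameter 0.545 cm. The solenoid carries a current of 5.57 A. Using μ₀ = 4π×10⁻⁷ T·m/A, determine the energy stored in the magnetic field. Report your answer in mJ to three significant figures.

A = π(d/2)² = π(2.725×10^-3 m)² = 2.333×10^-5 m².
L = μ₀N²A/ℓ = (4π×10⁻⁷)(4740)²(2.333×10^-5)/(0.255) = 2.583×10^-3 H.
U = ½LI² = ½(2.583×10^-3)(5.57)² = 4.007×10^-2 J.

U ≈ 40.1 mJ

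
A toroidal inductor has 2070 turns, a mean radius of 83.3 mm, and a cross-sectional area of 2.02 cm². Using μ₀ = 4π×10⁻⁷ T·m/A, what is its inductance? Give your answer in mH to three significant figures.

For a thin toroid, L = μ₀N²A/(2πR).
L = (4π×10⁻⁷)(2070)²(2.020×10^-4) / (2π×8.330×10^-2 m) = 2.078×10^-3 H.

L ≈ 2.08 mH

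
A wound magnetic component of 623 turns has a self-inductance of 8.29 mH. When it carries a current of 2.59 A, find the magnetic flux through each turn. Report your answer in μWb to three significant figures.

From L = NΦ_B/I, the flux per turn is Φ_B = LI/N.
Φ_B = (8.290×10^-3 H)(2.59 A)/623 = 3.446×10^-5 Wb.

Φ_B ≈ 34.5 μWb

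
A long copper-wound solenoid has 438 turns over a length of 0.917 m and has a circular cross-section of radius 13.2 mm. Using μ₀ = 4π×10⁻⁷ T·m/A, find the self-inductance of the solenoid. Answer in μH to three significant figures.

A = πr² = π(1.320×10^-2 m)² = 5.474×10^-4 m².
For a long solenoid, L = μ₀N²A/ℓ.
L = (4π×10⁻⁷)(438)²(5.474×10^-4)/(0.917 m) = 1.439×10^-4 H.

L ≈ 144 μH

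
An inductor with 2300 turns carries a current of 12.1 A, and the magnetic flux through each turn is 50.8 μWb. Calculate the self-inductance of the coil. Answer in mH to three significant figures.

L ≈ 9.66 mH

Self-inductance is defined by L = NΦ_B/I (flux linkage over current).
L = (2300)(5.080×10^-5 Wb)/(12.1 A) = 9.656×10^-3 H.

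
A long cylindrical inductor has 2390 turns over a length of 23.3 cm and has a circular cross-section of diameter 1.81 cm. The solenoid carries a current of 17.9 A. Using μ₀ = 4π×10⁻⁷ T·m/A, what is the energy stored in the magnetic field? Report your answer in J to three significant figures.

A = π(d/2)² = π(9.050×10^-3 m)² = 2.573×10^-4 m².
L = μ₀N²A/ℓ = (4π×10⁻⁷)(2390)²(2.573×10^-4)/(0.233) = 7.927×10^-3 H.
U = ½LI² = ½(7.927×10^-3)(17.9)² = 1.27 J.

U ≈ 1.27 J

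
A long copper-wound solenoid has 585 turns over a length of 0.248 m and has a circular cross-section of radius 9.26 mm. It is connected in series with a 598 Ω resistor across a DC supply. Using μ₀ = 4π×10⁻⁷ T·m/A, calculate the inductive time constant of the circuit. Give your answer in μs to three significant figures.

A = πr² = π(9.260×10^-3 m)² = 2.694×10^-4 m².
L = μ₀N²A/ℓ = (4π×10⁻⁷)(585)²(2.694×10^-4)/(0.248) = 4.671×10^-4 H.
τ = L/R = (4.671×10^-4)/(598) = 7.812×10^-7 s.

τ ≈ 0.781 μs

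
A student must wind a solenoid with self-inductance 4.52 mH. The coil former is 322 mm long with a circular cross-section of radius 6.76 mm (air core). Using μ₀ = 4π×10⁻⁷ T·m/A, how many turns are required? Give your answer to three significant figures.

N ≈ 2840 turns

A = πr² = π(6.760×10^-3 m)² = 1.436×10^-4 m².
From L = μ₀N²A/ℓ, N = √(Lℓ / (μ₀A)).
N = √[(4.520×10^-3)(0.322) / ((4π×10⁻⁷)×1.436×10^-4)] = √(8.068×10^6) ≈ 2840.3.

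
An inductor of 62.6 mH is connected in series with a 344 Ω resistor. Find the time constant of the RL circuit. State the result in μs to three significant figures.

τ ≈ 182 μs

τ = L/R = (6.260×10^-2 H)/(344 Ω) = 1.820×10^-4 s.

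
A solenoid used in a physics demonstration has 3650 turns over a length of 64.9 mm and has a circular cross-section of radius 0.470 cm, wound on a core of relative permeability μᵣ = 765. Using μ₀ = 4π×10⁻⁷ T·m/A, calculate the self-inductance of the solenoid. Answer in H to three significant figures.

A = πr² = π(4.700×10^-3 m)² = 6.940×10^-5 m².
For a long solenoid, L = μ₀μᵣN²A/ℓ.
L = (4π×10⁻⁷)(765)(3650)²(6.940×10^-5)/(6.490×10^-2 m) = 13.69 H.

L ≈ 13.7 H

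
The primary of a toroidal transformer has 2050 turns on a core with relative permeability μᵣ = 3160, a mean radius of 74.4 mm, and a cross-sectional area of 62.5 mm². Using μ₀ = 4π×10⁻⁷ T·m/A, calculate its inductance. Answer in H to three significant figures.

For a thin toroid, L = μ₀μᵣN²A/(2πR).
L = (4π×10⁻⁷)(3160)(2050)²(6.250×10^-5) / (2π×7.440×10^-2 m) = 2.231 H.

L ≈ 2.23 H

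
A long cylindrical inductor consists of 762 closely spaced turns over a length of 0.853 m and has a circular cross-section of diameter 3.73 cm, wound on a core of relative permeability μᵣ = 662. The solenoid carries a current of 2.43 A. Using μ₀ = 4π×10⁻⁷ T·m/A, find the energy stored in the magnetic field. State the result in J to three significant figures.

U ≈ 1.83 J

A = π(d/2)² = π(1.865×10^-2 m)² = 1.093×10^-3 m².
L = μ₀μᵣN²A/ℓ = (4π×10⁻⁷)(662)(762)²(1.093×10^-3)/(0.853) = 0.6188 H.
U = ½LI² = ½(0.6188)(2.43)² = 1.827 J.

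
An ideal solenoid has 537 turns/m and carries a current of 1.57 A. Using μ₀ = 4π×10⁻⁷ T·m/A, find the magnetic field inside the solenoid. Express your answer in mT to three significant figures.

Inside a long solenoid, B = μ₀nI.
B = (4π×10⁻⁷)(537 m⁻¹)(1.57 A) = 1.059×10^-3 T.

B ≈ 1.06 mT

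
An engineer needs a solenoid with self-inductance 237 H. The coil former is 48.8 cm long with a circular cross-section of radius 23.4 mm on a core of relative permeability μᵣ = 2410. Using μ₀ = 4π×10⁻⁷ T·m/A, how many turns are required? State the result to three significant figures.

N ≈ 4710 turns

A = πr² = π(2.340×10^-2 m)² = 1.720×10^-3 m².
From L = μ₀μᵣN²A/ℓ, N = √(Lℓ / (μ₀μᵣA)).
N = √[(237)(0.488) / ((4π×10⁻⁷)(2410)×1.720×10^-3)] = √(2.220×10^7) ≈ 4711.7.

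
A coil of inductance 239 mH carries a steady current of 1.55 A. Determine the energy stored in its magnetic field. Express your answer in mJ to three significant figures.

Stored magnetic energy: U = ½LI².
U = ½(0.239 H)(1.55 A)² = 0.2871 J.

U ≈ 287 mJ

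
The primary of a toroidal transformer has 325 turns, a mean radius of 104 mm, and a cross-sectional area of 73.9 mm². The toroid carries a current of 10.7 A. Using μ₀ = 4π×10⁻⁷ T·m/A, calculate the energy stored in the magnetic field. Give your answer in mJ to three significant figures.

U ≈ 0.859 mJ

L = μ₀N²A/(2πR) = (4π×10⁻⁷)(325)²(7.390×10^-5)/(2π×0.104) = 1.501×10^-5 H.
U = ½LI² = ½(1.501×10^-5)(10.7)² = 8.593×10^-4 J.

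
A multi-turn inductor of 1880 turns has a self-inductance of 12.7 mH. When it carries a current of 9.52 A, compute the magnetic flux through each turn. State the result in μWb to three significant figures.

Φ_B ≈ 64.3 μWb

From L = NΦ_B/I, the flux per turn is Φ_B = LI/N.
Φ_B = (1.270×10^-2 H)(9.52 A)/1880 = 6.431×10^-5 Wb.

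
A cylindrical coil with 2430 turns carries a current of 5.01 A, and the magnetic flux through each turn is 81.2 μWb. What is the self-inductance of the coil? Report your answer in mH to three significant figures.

L ≈ 39.4 mH

Self-inductance is defined by L = NΦ_B/I (flux linkage over current).
L = (2430)(8.120×10^-5 Wb)/(5.01 A) = 3.938×10^-2 H.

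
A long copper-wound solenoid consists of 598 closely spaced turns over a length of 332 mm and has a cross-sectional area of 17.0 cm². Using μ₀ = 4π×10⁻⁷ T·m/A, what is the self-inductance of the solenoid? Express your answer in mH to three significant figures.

L ≈ 2.30 mH

A = 17.0 cm² = 1.700×10^-3 m².
For a long solenoid, L = μ₀N²A/ℓ.
L = (4π×10⁻⁷)(598)²(1.700×10^-3)/(0.332 m) = 2.301×10^-3 H.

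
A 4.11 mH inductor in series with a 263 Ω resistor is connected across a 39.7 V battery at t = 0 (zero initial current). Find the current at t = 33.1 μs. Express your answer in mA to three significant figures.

τ = L/R = 4.110×10^-3/263 = 1.563×10^-5 s; final current I_∞ = ε/R = 39.7/263 = 0.151 A.
I(t) = I_∞(1 − e^(−t/τ)) with t/τ = 2.118.
I = (0.151)(1 − e^(−2.118)) = 0.1328 A.

I ≈ 133 mA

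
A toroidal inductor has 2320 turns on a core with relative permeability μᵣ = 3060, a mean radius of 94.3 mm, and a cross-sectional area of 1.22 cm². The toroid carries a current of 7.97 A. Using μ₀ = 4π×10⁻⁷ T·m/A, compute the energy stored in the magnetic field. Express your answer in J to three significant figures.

U ≈ 135 J

L = μ₀μᵣN²A/(2πR) = (4π×10⁻⁷)(3060)(2320)²(1.220×10^-4)/(2π×9.430×10^-2) = 4.262 H.
U = ½LI² = ½(4.262)(7.97)² = 135.4 J.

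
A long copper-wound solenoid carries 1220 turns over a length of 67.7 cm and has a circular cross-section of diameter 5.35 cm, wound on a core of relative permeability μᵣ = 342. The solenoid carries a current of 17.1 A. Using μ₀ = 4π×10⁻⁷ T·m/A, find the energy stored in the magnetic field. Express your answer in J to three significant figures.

U ≈ 311 J

A = π(d/2)² = π(2.675×10^-2 m)² = 2.248×10^-3 m².
L = μ₀μᵣN²A/ℓ = (4π×10⁻⁷)(342)(1220)²(2.248×10^-3)/(0.677) = 2.124 H.
U = ½LI² = ½(2.124)(17.1)² = 310.5 J.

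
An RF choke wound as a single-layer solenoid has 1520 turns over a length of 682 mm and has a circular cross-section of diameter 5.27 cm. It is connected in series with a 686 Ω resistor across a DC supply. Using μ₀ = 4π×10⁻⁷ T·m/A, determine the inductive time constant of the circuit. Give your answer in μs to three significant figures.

A = π(d/2)² = π(2.635×10^-2 m)² = 2.181×10^-3 m².
L = μ₀N²A/ℓ = (4π×10⁻⁷)(1520)²(2.181×10^-3)/(0.682) = 9.286×10^-3 H.
τ = L/R = (9.286×10^-3)/(686) = 1.354×10^-5 s.

τ ≈ 13.5 μs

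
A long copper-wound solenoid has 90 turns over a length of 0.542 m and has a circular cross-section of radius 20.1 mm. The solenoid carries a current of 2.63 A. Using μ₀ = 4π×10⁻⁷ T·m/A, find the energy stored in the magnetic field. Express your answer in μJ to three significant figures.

U ≈ 82.4 μJ

A = πr² = π(2.010×10^-2 m)² = 1.269×10^-3 m².
L = μ₀N²A/ℓ = (4π×10⁻⁷)(90)²(1.269×10^-3)/(0.542) = 2.384×10^-5 H.
U = ½LI² = ½(2.384×10^-5)(2.63)² = 8.244×10^-5 J.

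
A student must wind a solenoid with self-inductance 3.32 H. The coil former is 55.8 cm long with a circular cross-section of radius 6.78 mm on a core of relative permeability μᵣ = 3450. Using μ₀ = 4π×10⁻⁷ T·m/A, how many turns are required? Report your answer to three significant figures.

N ≈ 1720 turns

A = πr² = π(6.780×10^-3 m)² = 1.444×10^-4 m².
From L = μ₀μᵣN²A/ℓ, N = √(Lℓ / (μ₀μᵣA)).
N = √[(3.32)(0.558) / ((4π×10⁻⁷)(3450)×1.444×10^-4)] = √(2.959×10^6) ≈ 1720.2.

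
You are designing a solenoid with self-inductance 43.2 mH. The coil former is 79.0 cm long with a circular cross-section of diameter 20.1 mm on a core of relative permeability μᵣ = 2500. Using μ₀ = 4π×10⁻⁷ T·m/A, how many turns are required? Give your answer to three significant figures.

N ≈ 185 turns

A = π(d/2)² = π(1.005×10^-2 m)² = 3.173×10^-4 m².
From L = μ₀μᵣN²A/ℓ, N = √(Lℓ / (μ₀μᵣA)).
N = √[(4.320×10^-2)(0.79) / ((4π×10⁻⁷)(2500)×3.173×10^-4)] = √(3.424×10^4) ≈ 185.0.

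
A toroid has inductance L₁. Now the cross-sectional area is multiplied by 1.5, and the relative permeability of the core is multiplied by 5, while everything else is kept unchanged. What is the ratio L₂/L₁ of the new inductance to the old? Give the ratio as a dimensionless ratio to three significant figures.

For a toroid, L ∝ μᵣN²A/R.
L₂/L₁ = (1.5) × (5) = 7.50.

L₂/L₁ = 7.50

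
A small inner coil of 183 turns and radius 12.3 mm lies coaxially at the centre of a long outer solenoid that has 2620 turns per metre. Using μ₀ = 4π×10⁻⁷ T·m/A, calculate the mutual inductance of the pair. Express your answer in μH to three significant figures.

M ≈ 286 μH

The outer solenoid produces a uniform field B₁ = μ₀n₁I₁ across the inner coil,
so the flux linkage is N₂Φ = N₂B₁A₂ = μ₀n₁N₂A₂·I₁, giving M = μ₀n₁N₂A₂.
A₂ = πr² = π(1.230×10^-2 m)² = 4.753×10^-4 m².
M = (4π×10⁻⁷)(2620)(183)(4.753×10^-4) = 2.864×10^-4 H.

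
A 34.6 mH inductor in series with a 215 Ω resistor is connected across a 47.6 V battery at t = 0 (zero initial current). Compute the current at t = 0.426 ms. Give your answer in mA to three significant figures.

I ≈ 206 mA

τ = L/R = 3.460×10^-2/215 = 1.609×10^-4 s; final current I_∞ = ε/R = 47.6/215 = 0.2214 A.
I(t) = I_∞(1 − e^(−t/τ)) with t/τ = 2.647.
I = (0.2214)(1 − e^(−2.647)) = 0.2057 A.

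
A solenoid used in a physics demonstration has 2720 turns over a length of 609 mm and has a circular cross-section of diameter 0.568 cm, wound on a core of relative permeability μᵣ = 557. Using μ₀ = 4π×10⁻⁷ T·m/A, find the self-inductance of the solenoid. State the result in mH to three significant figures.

A = π(d/2)² = π(2.840×10^-3 m)² = 2.534×10^-5 m².
For a long solenoid, L = μ₀μᵣN²A/ℓ.
L = (4π×10⁻⁷)(557)(2720)²(2.534×10^-5)/(0.609 m) = 0.21546 H.

L ≈ 215 mH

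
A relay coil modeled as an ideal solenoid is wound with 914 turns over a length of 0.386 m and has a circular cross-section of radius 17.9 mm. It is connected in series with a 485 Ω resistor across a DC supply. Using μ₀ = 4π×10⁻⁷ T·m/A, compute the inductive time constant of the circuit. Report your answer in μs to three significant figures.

A = πr² = π(1.790×10^-2 m)² = 1.007×10^-3 m².
L = μ₀N²A/ℓ = (4π×10⁻⁷)(914)²(1.007×10^-3)/(0.386) = 2.738×10^-3 H.
τ = L/R = (2.738×10^-3)/(485) = 5.6445×10^-6 s.

τ ≈ 5.64 μs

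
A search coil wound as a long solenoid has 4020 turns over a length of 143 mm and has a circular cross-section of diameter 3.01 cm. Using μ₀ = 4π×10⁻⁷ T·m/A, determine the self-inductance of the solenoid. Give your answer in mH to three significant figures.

A = π(d/2)² = π(1.505×10^-2 m)² = 7.116×10^-4 m².
For a long solenoid, L = μ₀N²A/ℓ.
L = (4π×10⁻⁷)(4020)²(7.116×10^-4)/(0.143 m) = 0.1011 H.

L ≈ 101 mH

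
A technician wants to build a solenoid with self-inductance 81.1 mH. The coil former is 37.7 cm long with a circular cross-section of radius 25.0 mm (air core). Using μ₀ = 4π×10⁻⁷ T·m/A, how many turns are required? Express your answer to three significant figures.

N ≈ 3520 turns

A = πr² = π(2.500×10^-2 m)² = 1.963×10^-3 m².
From L = μ₀N²A/ℓ, N = √(Lℓ / (μ₀A)).
N = √[(8.110×10^-2)(0.377) / ((4π×10⁻⁷)×1.963×10^-3)] = √(1.239×10^7) ≈ 3520.2.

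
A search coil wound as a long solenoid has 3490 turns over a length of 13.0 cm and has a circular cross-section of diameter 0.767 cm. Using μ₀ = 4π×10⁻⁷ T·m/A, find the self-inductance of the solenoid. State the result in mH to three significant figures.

A = π(d/2)² = π(3.835×10^-3 m)² = 4.620×10^-5 m².
For a long solenoid, L = μ₀N²A/ℓ.
L = (4π×10⁻⁷)(3490)²(4.620×10^-5)/(0.13 m) = 5.440×10^-3 H.

L ≈ 5.44 mH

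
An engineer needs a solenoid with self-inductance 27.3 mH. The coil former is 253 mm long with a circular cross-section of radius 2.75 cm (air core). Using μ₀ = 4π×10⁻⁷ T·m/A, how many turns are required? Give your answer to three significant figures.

A = πr² = π(2.750×10^-2 m)² = 2.376×10^-3 m².
From L = μ₀N²A/ℓ, N = √(Lℓ / (μ₀A)).
N = √[(2.730×10^-2)(0.253) / ((4π×10⁻⁷)×2.376×10^-3)] = √(2.313×10^6) ≈ 1521.0.

N ≈ 1520 turns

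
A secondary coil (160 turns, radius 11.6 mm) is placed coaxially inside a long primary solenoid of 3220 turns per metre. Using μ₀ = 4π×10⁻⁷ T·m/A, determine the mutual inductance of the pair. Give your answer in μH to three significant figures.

The outer solenoid produces a uniform field B₁ = μ₀n₁I₁ across the inner coil,
so the flux linkage is N₂Φ = N₂B₁A₂ = μ₀n₁N₂A₂·I₁, giving M = μ₀n₁N₂A₂.
A₂ = πr² = π(1.160×10^-2 m)² = 4.227×10^-4 m².
M = (4π×10⁻⁷)(3220)(160)(4.227×10^-4) = 2.737×10^-4 H.

M ≈ 274 μH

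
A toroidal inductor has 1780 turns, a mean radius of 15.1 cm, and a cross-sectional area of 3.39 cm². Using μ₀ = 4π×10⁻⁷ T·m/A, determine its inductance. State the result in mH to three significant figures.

L ≈ 1.42 mH

For a thin toroid, L = μ₀N²A/(2πR).
L = (4π×10⁻⁷)(1780)²(3.390×10^-4) / (2π×0.151 m) = 1.423×10^-3 H.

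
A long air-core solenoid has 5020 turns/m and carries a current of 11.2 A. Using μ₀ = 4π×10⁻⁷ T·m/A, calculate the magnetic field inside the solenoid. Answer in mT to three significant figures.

Inside a long solenoid, B = μ₀nI.
B = (4π×10⁻⁷)(5.020×10^3 m⁻¹)(11.2 A) = 7.065×10^-2 T.

B ≈ 70.7 mT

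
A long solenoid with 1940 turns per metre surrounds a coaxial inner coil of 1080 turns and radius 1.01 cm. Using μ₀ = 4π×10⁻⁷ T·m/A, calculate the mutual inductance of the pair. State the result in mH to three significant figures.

The outer solenoid produces a uniform field B₁ = μ₀n₁I₁ across the inner coil,
so the flux linkage is N₂Φ = N₂B₁A₂ = μ₀n₁N₂A₂·I₁, giving M = μ₀n₁N₂A₂.
A₂ = πr² = π(1.010×10^-2 m)² = 3.2047×10^-4 m².
M = (4π×10⁻⁷)(1940)(1080)(3.2047×10^-4) = 8.438×10^-4 H.

M ≈ 0.844 mH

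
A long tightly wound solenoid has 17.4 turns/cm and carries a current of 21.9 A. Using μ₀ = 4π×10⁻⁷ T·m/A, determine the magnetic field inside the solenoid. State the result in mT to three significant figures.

B ≈ 47.9 mT

Inside a long solenoid, B = μ₀nI.
B = (4π×10⁻⁷)(1.740×10^3 m⁻¹)(21.9 A) = 4.789×10^-2 T.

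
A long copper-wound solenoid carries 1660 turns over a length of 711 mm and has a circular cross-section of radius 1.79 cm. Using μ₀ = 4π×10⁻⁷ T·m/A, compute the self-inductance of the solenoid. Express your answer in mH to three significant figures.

L ≈ 4.90 mH

A = πr² = π(1.790×10^-2 m)² = 1.007×10^-3 m².
For a long solenoid, L = μ₀N²A/ℓ.
L = (4π×10⁻⁷)(1660)²(1.007×10^-3)/(0.711 m) = 4.902×10^-3 H.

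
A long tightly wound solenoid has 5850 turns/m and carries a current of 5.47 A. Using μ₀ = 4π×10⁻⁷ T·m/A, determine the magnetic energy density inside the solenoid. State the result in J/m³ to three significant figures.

u ≈ 643 J/m³

B = μ₀nI = (4π×10⁻⁷)(5.850×10^3)(5.47) = 4.021×10^-2 T.
u = B²/(2μ₀) = (4.021×10^-2)²/(2×4π×10⁻⁷) = 643.4 J/m³.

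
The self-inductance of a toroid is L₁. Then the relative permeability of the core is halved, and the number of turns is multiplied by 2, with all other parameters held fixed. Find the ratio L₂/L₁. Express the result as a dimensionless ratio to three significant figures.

L₂/L₁ = 2.00

For a toroid, L ∝ μᵣN²A/R.
L₂/L₁ = (0.5) × (2)^2 = 2.00.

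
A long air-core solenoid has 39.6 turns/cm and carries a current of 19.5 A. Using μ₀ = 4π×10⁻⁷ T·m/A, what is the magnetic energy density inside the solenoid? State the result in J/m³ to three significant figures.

u ≈ 3750 J/m³

B = μ₀nI = (4π×10⁻⁷)(3.960×10^3)(19.5) = 9.704×10^-2 T.
u = B²/(2μ₀) = (9.704×10^-2)²/(2×4π×10⁻⁷) = 3.747×10^3 J/m³.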